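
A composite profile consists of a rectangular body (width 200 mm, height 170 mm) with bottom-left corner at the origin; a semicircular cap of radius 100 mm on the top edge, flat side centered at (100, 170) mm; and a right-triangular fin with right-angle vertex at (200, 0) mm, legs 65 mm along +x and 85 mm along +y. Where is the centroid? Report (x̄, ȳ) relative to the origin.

x̄ = 106.41 mm, ȳ = 120.17 mm

Part | A | x̄ᵢ | ȳᵢ | A·x̄ᵢ | A·ȳᵢ
rectangular body | 34000.00 | 100.00 | 85.00 | 3400000.00 | 2890000.00
semicircular top | 15707.96 | 100.00 | 212.44 | 1570796.33 | 3337020.42
triangular fin | 2762.50 | 221.67 | 28.33 | 612354.17 | 78270.83
Σ | 52470.46 |  |  | 5583150.49 | 6305291.26
x̄ = 5583150.49 / 52470.46 = 106.41 mm
ȳ = 6305291.26 / 52470.46 = 120.17 mm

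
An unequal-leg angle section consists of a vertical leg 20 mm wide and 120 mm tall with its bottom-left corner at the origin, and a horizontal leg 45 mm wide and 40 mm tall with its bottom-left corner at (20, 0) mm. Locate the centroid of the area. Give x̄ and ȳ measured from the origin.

vertical leg: A = 20 × 120 = 2400.00, centroid at (10.00, 60.00).
horizontal leg: A = 45 × 40 = 1800.00, centroid at (42.50, 20.00).
ΣA = 4200.00 mm², ΣAx̄ = 100500.00 mm³, ΣAȳ = 180000.00 mm³.
x̄ = 100500.00/4200.00 = 23.93 mm; ȳ = 180000.00/4200.00 = 42.86 mm.

x̄ = 23.93 mm, ȳ = 42.86 mm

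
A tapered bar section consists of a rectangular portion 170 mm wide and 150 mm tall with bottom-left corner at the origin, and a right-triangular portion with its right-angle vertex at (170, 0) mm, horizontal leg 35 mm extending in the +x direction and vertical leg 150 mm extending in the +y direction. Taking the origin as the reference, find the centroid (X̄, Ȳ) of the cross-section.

rectangular portion: A = 170 × 150 = 25500.00, centroid at (85.00, 75.00).
triangular portion: A = ½·35·150 = 2625.00, centroid at (181.67, 50.00).
ΣA = 28125.00 mm², ΣAX̄ = 2644375.00 mm³, ΣAȲ = 2043750.00 mm³.
X̄ = 2644375.00/28125.00 = 94.02 mm; Ȳ = 2043750.00/28125.00 = 72.67 mm.

X̄ = 94.02 mm, Ȳ = 72.67 mm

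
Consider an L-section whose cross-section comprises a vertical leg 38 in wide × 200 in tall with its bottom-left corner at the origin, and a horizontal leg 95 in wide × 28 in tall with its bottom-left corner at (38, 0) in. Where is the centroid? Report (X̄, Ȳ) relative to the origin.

X̄ = 36.24 in, Ȳ = 77.70 in

vertical leg: A = 38 × 200 = 7600.00, centroid at (19.00, 100.00).
horizontal leg: A = 95 × 28 = 2660.00, centroid at (85.50, 14.00).
ΣA = 10260.00 in²
ΣAX̄ = (7600.00)(19.00) + (2660.00)(85.50) = 371830.00 in³
ΣAȲ = (7600.00)(100.00) + (2660.00)(14.00) = 797240.00 in³
X̄ = 371830.00 / 10260.00 = 36.24 in
Ȳ = 797240.00 / 10260.00 = 77.70 in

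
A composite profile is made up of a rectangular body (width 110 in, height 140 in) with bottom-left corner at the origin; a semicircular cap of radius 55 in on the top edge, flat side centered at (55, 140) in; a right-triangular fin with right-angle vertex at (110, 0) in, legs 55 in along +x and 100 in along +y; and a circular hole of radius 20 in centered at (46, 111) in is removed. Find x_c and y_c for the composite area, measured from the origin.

Part | A | x̄ᵢ | ȳᵢ | A·x̄ᵢ | A·ȳᵢ
rectangular body | 15400.00 | 55.00 | 70.00 | 847000.00 | 1078000.00
semicircular top | 4751.66 | 55.00 | 163.34 | 261341.24 | 776148.91
triangular fin | 2750.00 | 128.33 | 33.33 | 352916.67 | 91666.67
hole | -1256.64 | 46.00 | 111.00 | -57805.30 | -139486.71
Σ | 21645.02 |  |  | 1403452.60 | 1806328.86
x_c = 1403452.60 / 21645.02 = 64.84 in
y_c = 1806328.86 / 21645.02 = 83.45 in

x_c = 64.84 in, y_c = 83.45 in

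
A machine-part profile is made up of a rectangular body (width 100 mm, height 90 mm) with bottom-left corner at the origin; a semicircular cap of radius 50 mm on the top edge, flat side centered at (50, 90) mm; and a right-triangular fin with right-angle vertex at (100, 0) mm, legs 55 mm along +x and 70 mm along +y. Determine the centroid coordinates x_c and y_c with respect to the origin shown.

rectangular body: A = 100 × 90 = 9000.00, centroid at (50.00, 45.00).
semicircular top: A = ½π·50² = 3926.99, centroid at (50.00, 111.22).
triangular fin: A = ½·55·70 = 1925.00, centroid at (118.33, 23.33).
ΣA = 14851.99 mm², ΣAx_c = 874141.21 mm³, ΣAy_c = 886679.17 mm³.
x_c = 874141.21/14851.99 = 58.86 mm; y_c = 886679.17/14851.99 = 59.70 mm.

x_c = 58.86 mm, y_c = 59.70 mm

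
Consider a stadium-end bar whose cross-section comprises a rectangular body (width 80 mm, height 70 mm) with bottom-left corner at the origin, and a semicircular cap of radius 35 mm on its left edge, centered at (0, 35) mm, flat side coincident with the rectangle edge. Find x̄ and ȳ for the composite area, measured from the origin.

x̄ = 25.97 mm, ȳ = 35.00 mm

rectangular body: A = 80 × 70 = 5600.00, centroid at (40.00, 35.00).
semicircular end: A = ½π·35² = 1924.23, centroid at (-14.85, 35.00).
ΣA = 7524.23 mm²
ΣAx̄ = (5600.00)(40.00) + (1924.23)(-14.85) = 195416.67 mm³
ΣAȳ = (5600.00)(35.00) + (1924.23)(35.00) = 263347.89 mm³
x̄ = 195416.67 / 7524.23 = 25.97 mm
ȳ = 263347.89 / 7524.23 = 35.00 mm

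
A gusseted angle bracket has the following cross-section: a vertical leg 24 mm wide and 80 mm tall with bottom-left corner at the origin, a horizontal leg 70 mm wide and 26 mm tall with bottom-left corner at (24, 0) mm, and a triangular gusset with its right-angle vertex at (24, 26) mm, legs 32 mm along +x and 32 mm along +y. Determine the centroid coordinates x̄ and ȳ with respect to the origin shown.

vertical leg: A = 24 × 80 = 1920.00, centroid at (12.00, 40.00).
horizontal leg: A = 70 × 26 = 1820.00, centroid at (59.00, 13.00).
gusset: A = ½·32·32 = 512.00, centroid at (34.67, 36.67).
ΣA = 4252.00 mm², ΣAx̄ = 148169.33 mm³, ΣAȳ = 119233.33 mm³.
x̄ = 148169.33/4252.00 = 34.85 mm; ȳ = 119233.33/4252.00 = 28.04 mm.

x̄ = 34.85 mm, ȳ = 28.04 mm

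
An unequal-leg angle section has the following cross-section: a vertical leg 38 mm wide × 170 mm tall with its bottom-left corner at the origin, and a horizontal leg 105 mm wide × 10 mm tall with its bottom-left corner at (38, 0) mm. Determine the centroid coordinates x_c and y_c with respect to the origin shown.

x_c = 29.00 mm, y_c = 73.81 mm

Part | A | x̄ᵢ | ȳᵢ | A·x̄ᵢ | A·ȳᵢ
vertical leg | 6460.00 | 19.00 | 85.00 | 122740.00 | 549100.00
horizontal leg | 1050.00 | 90.50 | 5.00 | 95025.00 | 5250.00
Σ | 7510.00 |  |  | 217765.00 | 554350.00
x_c = 217765.00 / 7510.00 = 29.00 mm
y_c = 554350.00 / 7510.00 = 73.81 mm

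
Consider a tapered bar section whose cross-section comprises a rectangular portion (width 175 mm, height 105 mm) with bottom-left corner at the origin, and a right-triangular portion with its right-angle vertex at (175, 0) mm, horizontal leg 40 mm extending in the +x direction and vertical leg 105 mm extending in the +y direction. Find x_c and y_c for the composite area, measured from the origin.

x_c = 97.84 mm, y_c = 50.71 mm

Part | A | x̄ᵢ | ȳᵢ | A·x̄ᵢ | A·ȳᵢ
rectangular portion | 18375.00 | 87.50 | 52.50 | 1607812.50 | 964687.50
triangular portion | 2100.00 | 188.33 | 35.00 | 395500.00 | 73500.00
Σ | 20475.00 |  |  | 2003312.50 | 1038187.50
x_c = 2003312.50 / 20475.00 = 97.84 mm
y_c = 1038187.50 / 20475.00 = 50.71 mm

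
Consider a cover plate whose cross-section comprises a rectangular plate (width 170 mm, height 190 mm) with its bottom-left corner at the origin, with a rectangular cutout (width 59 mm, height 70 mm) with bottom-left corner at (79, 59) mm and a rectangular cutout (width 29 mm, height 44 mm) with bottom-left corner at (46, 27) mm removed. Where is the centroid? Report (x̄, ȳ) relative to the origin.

x̄ = 82.55 mm, ȳ = 97.34 mm

plate: A = 170 × 190 = 32300.00, centroid at (85.00, 95.00).
hole 1: A = −(59 × 70) = -4130.00, centroid at (108.50, 94.00).
hole 2: A = −(29 × 44) = -1276.00, centroid at (60.50, 49.00).
ΣA = 26894.00 mm², ΣAx̄ = 2220197.00 mm³, ΣAȳ = 2617756.00 mm³.
x̄ = 2220197.00/26894.00 = 82.55 mm; ȳ = 2617756.00/26894.00 = 97.34 mm.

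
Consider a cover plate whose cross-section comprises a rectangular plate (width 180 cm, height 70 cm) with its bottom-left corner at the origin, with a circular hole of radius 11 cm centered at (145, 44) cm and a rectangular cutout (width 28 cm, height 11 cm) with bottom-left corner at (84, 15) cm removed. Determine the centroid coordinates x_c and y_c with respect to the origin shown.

plate: A = 180 × 70 = 12600.00, centroid at (90.00, 35.00).
hole 1: A = −π·11² = -380.13, centroid at (145.00, 44.00).
hole 2: A = −(28 × 11) = -308.00, centroid at (98.00, 20.50).
ΣA = 11911.87 cm²
ΣAx_c = (12600.00)(90.00) + (-380.13)(145.00) + (-308.00)(98.00) = 1048696.76 cm³
ΣAy_c = (12600.00)(35.00) + (-380.13)(44.00) + (-308.00)(20.50) = 417960.16 cm³
x_c = 1048696.76 / 11911.87 = 88.04 cm
y_c = 417960.16 / 11911.87 = 35.09 cm

x_c = 88.04 cm, y_c = 35.09 cm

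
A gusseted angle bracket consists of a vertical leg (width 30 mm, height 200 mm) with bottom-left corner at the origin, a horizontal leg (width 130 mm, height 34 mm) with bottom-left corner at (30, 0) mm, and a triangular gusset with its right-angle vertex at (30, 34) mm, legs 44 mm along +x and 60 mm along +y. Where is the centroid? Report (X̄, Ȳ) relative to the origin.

X̄ = 48.45 mm, Ȳ = 63.58 mm

Part | A | x̄ᵢ | ȳᵢ | A·x̄ᵢ | A·ȳᵢ
vertical leg | 6000.00 | 15.00 | 100.00 | 90000.00 | 600000.00
horizontal leg | 4420.00 | 95.00 | 17.00 | 419900.00 | 75140.00
gusset | 1320.00 | 44.67 | 54.00 | 58960.00 | 71280.00
Σ | 11740.00 |  |  | 568860.00 | 746420.00
X̄ = 568860.00 / 11740.00 = 48.45 mm
Ȳ = 746420.00 / 11740.00 = 63.58 mm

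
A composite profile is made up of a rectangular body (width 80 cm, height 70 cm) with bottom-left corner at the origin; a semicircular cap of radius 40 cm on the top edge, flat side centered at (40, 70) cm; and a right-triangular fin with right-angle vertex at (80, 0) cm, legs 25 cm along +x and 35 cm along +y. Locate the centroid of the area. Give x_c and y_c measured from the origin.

rectangular body: A = 80 × 70 = 5600.00, centroid at (40.00, 35.00).
semicircular top: A = ½π·40² = 2513.27, centroid at (40.00, 86.98).
triangular fin: A = ½·25·35 = 437.50, centroid at (88.33, 11.67).
ΣA = 8550.77 cm², ΣAx_c = 363176.80 cm³, ΣAy_c = 419700.02 cm³.
x_c = 363176.80/8550.77 = 42.47 cm; y_c = 419700.02/8550.77 = 49.08 cm.

x_c = 42.47 cm, y_c = 49.08 cm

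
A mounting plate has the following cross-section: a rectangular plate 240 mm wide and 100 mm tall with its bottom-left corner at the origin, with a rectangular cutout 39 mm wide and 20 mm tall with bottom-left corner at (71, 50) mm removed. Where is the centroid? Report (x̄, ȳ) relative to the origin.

plate: A = 240 × 100 = 24000.00, centroid at (120.00, 50.00).
hole: A = −(39 × 20) = -780.00, centroid at (90.50, 60.00).
ΣA = 23220.00 mm², ΣAx̄ = 2809410.00 mm³, ΣAȳ = 1153200.00 mm³.
x̄ = 2809410.00/23220.00 = 120.99 mm; ȳ = 1153200.00/23220.00 = 49.66 mm.

x̄ = 120.99 mm, ȳ = 49.66 mm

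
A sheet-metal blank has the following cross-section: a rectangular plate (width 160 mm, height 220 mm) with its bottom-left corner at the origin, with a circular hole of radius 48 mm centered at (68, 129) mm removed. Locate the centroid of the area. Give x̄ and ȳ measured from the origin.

plate: A = 160 × 220 = 35200.00, centroid at (80.00, 110.00).
hole: A = −π·48² = -7238.23, centroid at (68.00, 129.00).
ΣA = 27961.77 mm², ΣAx̄ = 2323800.40 mm³, ΣAȳ = 2938268.40 mm³.
x̄ = 2323800.40/27961.77 = 83.11 mm; ȳ = 2938268.40/27961.77 = 105.08 mm.

x̄ = 83.11 mm, ȳ = 105.08 mm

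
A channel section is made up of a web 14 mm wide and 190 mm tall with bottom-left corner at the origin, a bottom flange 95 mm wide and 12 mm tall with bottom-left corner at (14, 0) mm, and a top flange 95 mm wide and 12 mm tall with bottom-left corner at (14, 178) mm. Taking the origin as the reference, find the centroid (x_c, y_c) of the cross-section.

x_c = 32.15 mm, y_c = 95.00 mm

web: A = 14 × 190 = 2660.00, centroid at (7.00, 95.00).
bottom flange: A = 95 × 12 = 1140.00, centroid at (61.50, 6.00).
top flange: A = 95 × 12 = 1140.00, centroid at (61.50, 184.00).
ΣA = 4940.00 mm²
ΣAx_c = (2660.00)(7.00) + (1140.00)(61.50) + (1140.00)(61.50) = 158840.00 mm³
ΣAy_c = (2660.00)(95.00) + (1140.00)(6.00) + (1140.00)(184.00) = 469300.00 mm³
x_c = 158840.00 / 4940.00 = 32.15 mm
y_c = 469300.00 / 4940.00 = 95.00 mm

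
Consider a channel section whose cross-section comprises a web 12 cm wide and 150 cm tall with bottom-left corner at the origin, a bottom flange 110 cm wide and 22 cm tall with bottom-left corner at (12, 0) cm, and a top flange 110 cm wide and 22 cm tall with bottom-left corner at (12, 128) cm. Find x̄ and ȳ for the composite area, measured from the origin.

Part | A | x̄ᵢ | ȳᵢ | A·x̄ᵢ | A·ȳᵢ
web | 1800.00 | 6.00 | 75.00 | 10800.00 | 135000.00
bottom flange | 2420.00 | 67.00 | 11.00 | 162140.00 | 26620.00
top flange | 2420.00 | 67.00 | 139.00 | 162140.00 | 336380.00
Σ | 6640.00 |  |  | 335080.00 | 498000.00
x̄ = 335080.00 / 6640.00 = 50.46 cm
ȳ = 498000.00 / 6640.00 = 75.00 cm

x̄ = 50.46 cm, ȳ = 75.00 cm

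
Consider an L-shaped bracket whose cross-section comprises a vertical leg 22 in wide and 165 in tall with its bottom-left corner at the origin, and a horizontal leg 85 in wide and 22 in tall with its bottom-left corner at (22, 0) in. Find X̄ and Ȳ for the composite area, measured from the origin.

X̄ = 29.19 in, Ȳ = 58.19 in

vertical leg: A = 22 × 165 = 3630.00, centroid at (11.00, 82.50).
horizontal leg: A = 85 × 22 = 1870.00, centroid at (64.50, 11.00).
ΣA = 5500.00 in²
ΣAX̄ = (3630.00)(11.00) + (1870.00)(64.50) = 160545.00 in³
ΣAȲ = (3630.00)(82.50) + (1870.00)(11.00) = 320045.00 in³
X̄ = 160545.00 / 5500.00 = 29.19 in
Ȳ = 320045.00 / 5500.00 = 58.19 in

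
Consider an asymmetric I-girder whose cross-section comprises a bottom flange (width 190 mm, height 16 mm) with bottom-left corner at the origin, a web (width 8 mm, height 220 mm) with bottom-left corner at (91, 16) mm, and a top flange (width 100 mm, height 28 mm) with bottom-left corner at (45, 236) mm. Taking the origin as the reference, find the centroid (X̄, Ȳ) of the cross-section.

X̄ = 95.00 mm, Ȳ = 124.48 mm

bottom flange: A = 190 × 16 = 3040.00, centroid at (95.00, 8.00).
web: A = 8 × 220 = 1760.00, centroid at (95.00, 126.00).
top flange: A = 100 × 28 = 2800.00, centroid at (95.00, 250.00).
ΣA = 7600.00 mm²
ΣAX̄ = (3040.00)(95.00) + (1760.00)(95.00) + (2800.00)(95.00) = 722000.00 mm³
ΣAȲ = (3040.00)(8.00) + (1760.00)(126.00) + (2800.00)(250.00) = 946080.00 mm³
X̄ = 722000.00 / 7600.00 = 95.00 mm
Ȳ = 946080.00 / 7600.00 = 124.48 mm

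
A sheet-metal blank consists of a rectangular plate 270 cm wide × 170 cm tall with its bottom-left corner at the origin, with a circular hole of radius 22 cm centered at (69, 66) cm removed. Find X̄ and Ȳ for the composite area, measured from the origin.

plate: A = 270 × 170 = 45900.00, centroid at (135.00, 85.00).
hole: A = −π·22² = -1520.53, centroid at (69.00, 66.00).
ΣA = 44379.47 cm²
ΣAX̄ = (45900.00)(135.00) + (-1520.53)(69.00) = 6091583.37 cm³
ΣAȲ = (45900.00)(85.00) + (-1520.53)(66.00) = 3801144.96 cm³
X̄ = 6091583.37 / 44379.47 = 137.26 cm
Ȳ = 3801144.96 / 44379.47 = 85.65 cm

X̄ = 137.26 cm, Ȳ = 85.65 cm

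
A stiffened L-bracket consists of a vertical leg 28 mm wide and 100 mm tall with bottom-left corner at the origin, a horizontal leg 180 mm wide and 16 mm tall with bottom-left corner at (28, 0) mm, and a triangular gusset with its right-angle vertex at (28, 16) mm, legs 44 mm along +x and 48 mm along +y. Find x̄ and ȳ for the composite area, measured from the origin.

x̄ = 62.96 mm, ȳ = 29.22 mm

vertical leg: A = 28 × 100 = 2800.00, centroid at (14.00, 50.00).
horizontal leg: A = 180 × 16 = 2880.00, centroid at (118.00, 8.00).
gusset: A = ½·44·48 = 1056.00, centroid at (42.67, 32.00).
ΣA = 6736.00 mm², ΣAx̄ = 424096.00 mm³, ΣAȳ = 196832.00 mm³.
x̄ = 424096.00/6736.00 = 62.96 mm; ȳ = 196832.00/6736.00 = 29.22 mm.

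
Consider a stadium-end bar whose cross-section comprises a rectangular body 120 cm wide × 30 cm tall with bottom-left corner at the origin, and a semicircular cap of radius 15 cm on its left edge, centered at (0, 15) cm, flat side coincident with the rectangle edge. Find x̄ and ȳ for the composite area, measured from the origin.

Part | A | x̄ᵢ | ȳᵢ | A·x̄ᵢ | A·ȳᵢ
rectangular body | 3600.00 | 60.00 | 15.00 | 216000.00 | 54000.00
semicircular end | 353.43 | -6.37 | 15.00 | -2250.00 | 5301.44
Σ | 3953.43 |  |  | 213750.00 | 59301.44
x̄ = 213750.00 / 3953.43 = 54.07 cm
ȳ = 59301.44 / 3953.43 = 15.00 cm

x̄ = 54.07 cm, ȳ = 15.00 cm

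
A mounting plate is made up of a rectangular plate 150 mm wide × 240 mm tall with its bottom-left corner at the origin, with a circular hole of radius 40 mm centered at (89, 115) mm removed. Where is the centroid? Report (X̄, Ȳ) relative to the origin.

X̄ = 72.73 mm, Ȳ = 120.81 mm

Part | A | x̄ᵢ | ȳᵢ | A·x̄ᵢ | A·ȳᵢ
plate | 36000.00 | 75.00 | 120.00 | 2700000.00 | 4320000.00
hole | -5026.55 | 89.00 | 115.00 | -447362.79 | -578053.05
Σ | 30973.45 |  |  | 2252637.21 | 3741946.95
X̄ = 2252637.21 / 30973.45 = 72.73 mm
Ȳ = 3741946.95 / 30973.45 = 120.81 mm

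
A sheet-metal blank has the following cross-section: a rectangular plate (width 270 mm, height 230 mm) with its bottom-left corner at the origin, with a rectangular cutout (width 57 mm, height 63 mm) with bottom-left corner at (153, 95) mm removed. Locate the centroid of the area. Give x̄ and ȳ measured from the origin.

x̄ = 132.15 mm, ȳ = 114.29 mm

plate: A = 270 × 230 = 62100.00, centroid at (135.00, 115.00).
hole: A = −(57 × 63) = -3591.00, centroid at (181.50, 126.50).
ΣA = 58509.00 mm²
ΣAx̄ = (62100.00)(135.00) + (-3591.00)(181.50) = 7731733.50 mm³
ΣAȳ = (62100.00)(115.00) + (-3591.00)(126.50) = 6687238.50 mm³
x̄ = 7731733.50 / 58509.00 = 132.15 mm
ȳ = 6687238.50 / 58509.00 = 114.29 mm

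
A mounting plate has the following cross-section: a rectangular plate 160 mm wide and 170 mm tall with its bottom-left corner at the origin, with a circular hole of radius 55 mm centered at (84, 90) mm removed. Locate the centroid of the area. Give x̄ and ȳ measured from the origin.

plate: A = 160 × 170 = 27200.00, centroid at (80.00, 85.00).
hole: A = −π·55² = -9503.32, centroid at (84.00, 90.00).
ΣA = 17696.68 mm²
ΣAx̄ = (27200.00)(80.00) + (-9503.32)(84.00) = 1377721.31 mm³
ΣAȳ = (27200.00)(85.00) + (-9503.32)(90.00) = 1456701.40 mm³
x̄ = 1377721.31 / 17696.68 = 77.85 mm
ȳ = 1456701.40 / 17696.68 = 82.31 mm

x̄ = 77.85 mm, ȳ = 82.31 mm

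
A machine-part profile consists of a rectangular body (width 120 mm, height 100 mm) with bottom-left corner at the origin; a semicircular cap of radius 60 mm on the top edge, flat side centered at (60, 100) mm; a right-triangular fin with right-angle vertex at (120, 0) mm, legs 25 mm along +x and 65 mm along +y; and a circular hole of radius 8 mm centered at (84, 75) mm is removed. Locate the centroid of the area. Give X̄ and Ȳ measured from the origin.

X̄ = 62.78 mm, Ȳ = 71.83 mm

Part | A | x̄ᵢ | ȳᵢ | A·x̄ᵢ | A·ȳᵢ
rectangular body | 12000.00 | 60.00 | 50.00 | 720000.00 | 600000.00
semicircular top | 5654.87 | 60.00 | 125.46 | 339292.01 | 709486.68
triangular fin | 812.50 | 128.33 | 21.67 | 104270.83 | 17604.17
hole | -201.06 | 84.00 | 75.00 | -16889.20 | -15079.64
Σ | 18266.30 |  |  | 1146673.64 | 1312011.20
X̄ = 1146673.64 / 18266.30 = 62.78 mm
Ȳ = 1312011.20 / 18266.30 = 71.83 mm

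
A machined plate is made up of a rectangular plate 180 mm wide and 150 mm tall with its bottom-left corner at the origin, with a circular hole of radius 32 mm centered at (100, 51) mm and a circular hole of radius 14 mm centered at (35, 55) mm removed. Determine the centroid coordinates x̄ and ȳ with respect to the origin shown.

Part | A | x̄ᵢ | ȳᵢ | A·x̄ᵢ | A·ȳᵢ
plate | 27000.00 | 90.00 | 75.00 | 2430000.00 | 2025000.00
hole 1 | -3216.99 | 100.00 | 51.00 | -321699.09 | -164066.53
hole 2 | -615.75 | 35.00 | 55.00 | -21551.33 | -33866.37
Σ | 23167.26 |  |  | 2086749.59 | 1827067.10
x̄ = 2086749.59 / 23167.26 = 90.07 mm
ȳ = 1827067.10 / 23167.26 = 78.86 mm

x̄ = 90.07 mm, ȳ = 78.86 mm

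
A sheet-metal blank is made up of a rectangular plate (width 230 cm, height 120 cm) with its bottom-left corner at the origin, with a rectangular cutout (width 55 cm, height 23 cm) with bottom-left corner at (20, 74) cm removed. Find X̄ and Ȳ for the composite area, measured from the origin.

X̄ = 118.24 cm, Ȳ = 58.78 cm

Part | A | x̄ᵢ | ȳᵢ | A·x̄ᵢ | A·ȳᵢ
plate | 27600.00 | 115.00 | 60.00 | 3174000.00 | 1656000.00
hole | -1265.00 | 47.50 | 85.50 | -60087.50 | -108157.50
Σ | 26335.00 |  |  | 3113912.50 | 1547842.50
X̄ = 3113912.50 / 26335.00 = 118.24 cm
Ȳ = 1547842.50 / 26335.00 = 58.78 cm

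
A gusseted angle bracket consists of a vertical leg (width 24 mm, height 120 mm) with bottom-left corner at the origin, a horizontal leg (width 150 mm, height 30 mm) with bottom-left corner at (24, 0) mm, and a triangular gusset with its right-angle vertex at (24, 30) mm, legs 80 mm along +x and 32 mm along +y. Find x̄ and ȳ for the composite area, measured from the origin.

x̄ = 62.92 mm, ȳ = 33.76 mm

Part | A | x̄ᵢ | ȳᵢ | A·x̄ᵢ | A·ȳᵢ
vertical leg | 2880.00 | 12.00 | 60.00 | 34560.00 | 172800.00
horizontal leg | 4500.00 | 99.00 | 15.00 | 445500.00 | 67500.00
gusset | 1280.00 | 50.67 | 40.67 | 64853.33 | 52053.33
Σ | 8660.00 |  |  | 544913.33 | 292353.33
x̄ = 544913.33 / 8660.00 = 62.92 mm
ȳ = 292353.33 / 8660.00 = 33.76 mm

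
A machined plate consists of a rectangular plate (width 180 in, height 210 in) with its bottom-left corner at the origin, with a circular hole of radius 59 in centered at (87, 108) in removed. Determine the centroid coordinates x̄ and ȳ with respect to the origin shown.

plate: A = 180 × 210 = 37800.00, centroid at (90.00, 105.00).
hole: A = −π·59² = -10935.88, centroid at (87.00, 108.00).
ΣA = 26864.12 in²
ΣAx̄ = (37800.00)(90.00) + (-10935.88)(87.00) = 2450578.09 in³
ΣAȳ = (37800.00)(105.00) + (-10935.88)(108.00) = 2787924.53 in³
x̄ = 2450578.09 / 26864.12 = 91.22 in
ȳ = 2787924.53 / 26864.12 = 103.78 in

x̄ = 91.22 in, ȳ = 103.78 in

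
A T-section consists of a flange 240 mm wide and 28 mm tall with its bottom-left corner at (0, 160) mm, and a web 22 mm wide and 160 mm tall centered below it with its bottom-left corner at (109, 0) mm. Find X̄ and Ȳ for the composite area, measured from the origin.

Part | A | x̄ᵢ | ȳᵢ | A·x̄ᵢ | A·ȳᵢ
web | 3520.00 | 120.00 | 80.00 | 422400.00 | 281600.00
flange | 6720.00 | 120.00 | 174.00 | 806400.00 | 1169280.00
Σ | 10240.00 |  |  | 1228800.00 | 1450880.00
X̄ = 1228800.00 / 10240.00 = 120.00 mm
Ȳ = 1450880.00 / 10240.00 = 141.69 mm

X̄ = 120.00 mm, Ȳ = 141.69 mm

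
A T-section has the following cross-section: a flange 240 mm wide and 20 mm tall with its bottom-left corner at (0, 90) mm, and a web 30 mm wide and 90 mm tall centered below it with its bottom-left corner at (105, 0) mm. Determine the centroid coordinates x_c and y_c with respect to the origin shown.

x_c = 120.00 mm, y_c = 80.20 mm

web: A = 30 × 90 = 2700.00, centroid at (120.00, 45.00).
flange: A = 240 × 20 = 4800.00, centroid at (120.00, 100.00).
ΣA = 7500.00 mm²
ΣAx_c = (2700.00)(120.00) + (4800.00)(120.00) = 900000.00 mm³
ΣAy_c = (2700.00)(45.00) + (4800.00)(100.00) = 601500.00 mm³
x_c = 900000.00 / 7500.00 = 120.00 mm
y_c = 601500.00 / 7500.00 = 80.20 mm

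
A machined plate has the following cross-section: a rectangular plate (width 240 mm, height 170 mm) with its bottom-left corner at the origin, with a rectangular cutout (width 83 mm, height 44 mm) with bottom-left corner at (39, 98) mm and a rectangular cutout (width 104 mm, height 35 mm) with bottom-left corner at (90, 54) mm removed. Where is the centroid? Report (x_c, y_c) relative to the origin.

x_c = 121.92 mm, y_c = 82.65 mm

plate: A = 240 × 170 = 40800.00, centroid at (120.00, 85.00).
hole 1: A = −(83 × 44) = -3652.00, centroid at (80.50, 120.00).
hole 2: A = −(104 × 35) = -3640.00, centroid at (142.00, 71.50).
ΣA = 33508.00 mm², ΣAx_c = 4085134.00 mm³, ΣAy_c = 2769500.00 mm³.
x_c = 4085134.00/33508.00 = 121.92 mm; y_c = 2769500.00/33508.00 = 82.65 mm.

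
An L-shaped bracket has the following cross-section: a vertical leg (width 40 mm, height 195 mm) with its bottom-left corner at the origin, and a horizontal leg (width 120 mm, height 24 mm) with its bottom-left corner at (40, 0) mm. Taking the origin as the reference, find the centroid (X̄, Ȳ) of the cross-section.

Part | A | x̄ᵢ | ȳᵢ | A·x̄ᵢ | A·ȳᵢ
vertical leg | 7800.00 | 20.00 | 97.50 | 156000.00 | 760500.00
horizontal leg | 2880.00 | 100.00 | 12.00 | 288000.00 | 34560.00
Σ | 10680.00 |  |  | 444000.00 | 795060.00
X̄ = 444000.00 / 10680.00 = 41.57 mm
Ȳ = 795060.00 / 10680.00 = 74.44 mm

X̄ = 41.57 mm, Ȳ = 74.44 mm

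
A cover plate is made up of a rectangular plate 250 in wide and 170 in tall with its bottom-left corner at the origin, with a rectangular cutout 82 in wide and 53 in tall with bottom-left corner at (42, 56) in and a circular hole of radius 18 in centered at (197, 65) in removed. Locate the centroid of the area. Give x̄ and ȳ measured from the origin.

x̄ = 127.94 in, ȳ = 85.84 in

plate: A = 250 × 170 = 42500.00, centroid at (125.00, 85.00).
hole 1: A = −(82 × 53) = -4346.00, centroid at (83.00, 82.50).
hole 2: A = −π·18² = -1017.88, centroid at (197.00, 65.00).
ΣA = 37136.12 in², ΣAx̄ = 4751260.42 in³, ΣAȳ = 3187793.06 in³.
x̄ = 4751260.42/37136.12 = 127.94 in; ȳ = 3187793.06/37136.12 = 85.84 in.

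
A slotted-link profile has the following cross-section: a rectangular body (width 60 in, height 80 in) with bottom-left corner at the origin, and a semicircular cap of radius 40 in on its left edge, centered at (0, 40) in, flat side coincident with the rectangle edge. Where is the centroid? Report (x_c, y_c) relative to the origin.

rectangular body: A = 60 × 80 = 4800.00, centroid at (30.00, 40.00).
semicircular end: A = ½π·40² = 2513.27, centroid at (-16.98, 40.00).
ΣA = 7313.27 in², ΣAx_c = 101333.33 in³, ΣAy_c = 292530.96 in³.
x_c = 101333.33/7313.27 = 13.86 in; y_c = 292530.96/7313.27 = 40.00 in.

x_c = 13.86 in, y_c = 40.00 in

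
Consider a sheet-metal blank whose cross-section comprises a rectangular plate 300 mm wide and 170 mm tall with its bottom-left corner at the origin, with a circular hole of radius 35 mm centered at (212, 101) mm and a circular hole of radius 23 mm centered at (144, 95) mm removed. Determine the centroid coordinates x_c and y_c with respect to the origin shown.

Part | A | x̄ᵢ | ȳᵢ | A·x̄ᵢ | A·ȳᵢ
plate | 51000.00 | 150.00 | 85.00 | 7650000.00 | 4335000.00
hole 1 | -3848.45 | 212.00 | 101.00 | -815871.61 | -388693.55
hole 2 | -1661.90 | 144.00 | 95.00 | -239313.96 | -157880.74
Σ | 45489.65 |  |  | 6594814.43 | 3788425.71
x_c = 6594814.43 / 45489.65 = 144.97 mm
y_c = 3788425.71 / 45489.65 = 83.28 mm

x_c = 144.97 mm, y_c = 83.28 mm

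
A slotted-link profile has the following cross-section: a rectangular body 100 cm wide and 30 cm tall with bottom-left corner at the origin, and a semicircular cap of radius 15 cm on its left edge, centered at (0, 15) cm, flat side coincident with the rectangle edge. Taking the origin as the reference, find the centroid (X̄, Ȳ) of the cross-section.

X̄ = 44.06 cm, Ȳ = 15.00 cm

rectangular body: A = 100 × 30 = 3000.00, centroid at (50.00, 15.00).
semicircular end: A = ½π·15² = 353.43, centroid at (-6.37, 15.00).
ΣA = 3353.43 cm²
ΣAX̄ = (3000.00)(50.00) + (353.43)(-6.37) = 147750.00 cm³
ΣAȲ = (3000.00)(15.00) + (353.43)(15.00) = 50301.44 cm³
X̄ = 147750.00 / 3353.43 = 44.06 cm
Ȳ = 50301.44 / 3353.43 = 15.00 cm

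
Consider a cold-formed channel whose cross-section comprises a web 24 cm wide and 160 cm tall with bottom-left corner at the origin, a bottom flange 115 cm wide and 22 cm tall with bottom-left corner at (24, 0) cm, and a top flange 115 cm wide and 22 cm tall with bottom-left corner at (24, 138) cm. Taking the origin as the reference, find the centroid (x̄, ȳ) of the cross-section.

x̄ = 51.51 cm, ȳ = 80.00 cm

web: A = 24 × 160 = 3840.00, centroid at (12.00, 80.00).
bottom flange: A = 115 × 22 = 2530.00, centroid at (81.50, 11.00).
top flange: A = 115 × 22 = 2530.00, centroid at (81.50, 149.00).
ΣA = 8900.00 cm², ΣAx̄ = 458470.00 cm³, ΣAȳ = 712000.00 cm³.
x̄ = 458470.00/8900.00 = 51.51 cm; ȳ = 712000.00/8900.00 = 80.00 cm.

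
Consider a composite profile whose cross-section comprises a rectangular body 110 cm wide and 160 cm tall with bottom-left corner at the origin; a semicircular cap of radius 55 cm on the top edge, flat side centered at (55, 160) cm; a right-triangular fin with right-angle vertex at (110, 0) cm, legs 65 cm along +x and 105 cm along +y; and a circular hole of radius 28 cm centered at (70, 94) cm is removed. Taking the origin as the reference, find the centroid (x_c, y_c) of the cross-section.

Part | A | x̄ᵢ | ȳᵢ | A·x̄ᵢ | A·ȳᵢ
rectangular body | 17600.00 | 55.00 | 80.00 | 968000.00 | 1408000.00
semicircular top | 4751.66 | 55.00 | 183.34 | 261341.24 | 871182.09
triangular fin | 3412.50 | 131.67 | 35.00 | 449312.50 | 119437.50
hole | -2463.01 | 70.00 | 94.00 | -172410.60 | -231522.81
Σ | 23301.15 |  |  | 1506243.13 | 2167096.78
x_c = 1506243.13 / 23301.15 = 64.64 cm
y_c = 2167096.78 / 23301.15 = 93.00 cm

x_c = 64.64 cm, y_c = 93.00 cm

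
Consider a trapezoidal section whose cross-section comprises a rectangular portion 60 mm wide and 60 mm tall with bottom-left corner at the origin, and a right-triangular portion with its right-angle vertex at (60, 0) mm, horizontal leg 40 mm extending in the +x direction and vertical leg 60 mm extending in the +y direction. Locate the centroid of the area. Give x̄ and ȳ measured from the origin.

rectangular portion: A = 60 × 60 = 3600.00, centroid at (30.00, 30.00).
triangular portion: A = ½·40·60 = 1200.00, centroid at (73.33, 20.00).
ΣA = 4800.00 mm², ΣAx̄ = 196000.00 mm³, ΣAȳ = 132000.00 mm³.
x̄ = 196000.00/4800.00 = 40.83 mm; ȳ = 132000.00/4800.00 = 27.50 mm.

x̄ = 40.83 mm, ȳ = 27.50 mm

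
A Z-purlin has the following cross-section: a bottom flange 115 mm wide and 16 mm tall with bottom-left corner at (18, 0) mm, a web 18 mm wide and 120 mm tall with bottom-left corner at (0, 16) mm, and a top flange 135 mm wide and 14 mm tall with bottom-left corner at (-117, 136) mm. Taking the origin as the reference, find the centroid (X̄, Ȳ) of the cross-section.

Part | A | x̄ᵢ | ȳᵢ | A·x̄ᵢ | A·ȳᵢ
bottom flange | 1840.00 | 75.50 | 8.00 | 138920.00 | 14720.00
web | 2160.00 | 9.00 | 76.00 | 19440.00 | 164160.00
top flange | 1890.00 | -49.50 | 143.00 | -93555.00 | 270270.00
Σ | 5890.00 |  |  | 64805.00 | 449150.00
X̄ = 64805.00 / 5890.00 = 11.00 mm
Ȳ = 449150.00 / 5890.00 = 76.26 mm

X̄ = 11.00 mm, Ȳ = 76.26 mm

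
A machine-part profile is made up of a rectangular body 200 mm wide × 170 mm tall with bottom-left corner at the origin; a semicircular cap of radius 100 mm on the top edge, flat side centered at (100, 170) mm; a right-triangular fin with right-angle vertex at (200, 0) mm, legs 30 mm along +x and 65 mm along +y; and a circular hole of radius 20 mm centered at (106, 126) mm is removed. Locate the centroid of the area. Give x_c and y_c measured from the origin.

x_c = 102.02 mm, y_c = 123.21 mm

Part | A | x̄ᵢ | ȳᵢ | A·x̄ᵢ | A·ȳᵢ
rectangular body | 34000.00 | 100.00 | 85.00 | 3400000.00 | 2890000.00
semicircular top | 15707.96 | 100.00 | 212.44 | 1570796.33 | 3337020.42
triangular fin | 975.00 | 210.00 | 21.67 | 204750.00 | 21125.00
hole | -1256.64 | 106.00 | 126.00 | -133203.53 | -158336.27
Σ | 49426.33 |  |  | 5042342.80 | 6089809.15
x_c = 5042342.80 / 49426.33 = 102.02 mm
y_c = 6089809.15 / 49426.33 = 123.21 mm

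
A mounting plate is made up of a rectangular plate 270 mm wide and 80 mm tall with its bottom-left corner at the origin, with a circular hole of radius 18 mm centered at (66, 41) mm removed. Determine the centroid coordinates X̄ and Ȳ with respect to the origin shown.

X̄ = 138.41 mm, Ȳ = 39.95 mm

plate: A = 270 × 80 = 21600.00, centroid at (135.00, 40.00).
hole: A = −π·18² = -1017.88, centroid at (66.00, 41.00).
ΣA = 20582.12 mm², ΣAX̄ = 2848820.18 mm³, ΣAȲ = 822267.08 mm³.
X̄ = 2848820.18/20582.12 = 138.41 mm; Ȳ = 822267.08/20582.12 = 39.95 mm.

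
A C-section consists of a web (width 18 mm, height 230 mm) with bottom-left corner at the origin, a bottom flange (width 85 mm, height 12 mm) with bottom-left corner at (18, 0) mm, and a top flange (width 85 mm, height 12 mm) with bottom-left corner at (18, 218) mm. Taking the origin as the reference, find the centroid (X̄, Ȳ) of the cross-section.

X̄ = 26.00 mm, Ȳ = 115.00 mm

Part | A | x̄ᵢ | ȳᵢ | A·x̄ᵢ | A·ȳᵢ
web | 4140.00 | 9.00 | 115.00 | 37260.00 | 476100.00
bottom flange | 1020.00 | 60.50 | 6.00 | 61710.00 | 6120.00
top flange | 1020.00 | 60.50 | 224.00 | 61710.00 | 228480.00
Σ | 6180.00 |  |  | 160680.00 | 710700.00
X̄ = 160680.00 / 6180.00 = 26.00 mm
Ȳ = 710700.00 / 6180.00 = 115.00 mm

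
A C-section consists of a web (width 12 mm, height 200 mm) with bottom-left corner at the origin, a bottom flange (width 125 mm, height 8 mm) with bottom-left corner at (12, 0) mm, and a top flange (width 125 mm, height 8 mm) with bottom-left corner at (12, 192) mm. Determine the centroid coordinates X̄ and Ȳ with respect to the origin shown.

X̄ = 37.14 mm, Ȳ = 100.00 mm

web: A = 12 × 200 = 2400.00, centroid at (6.00, 100.00).
bottom flange: A = 125 × 8 = 1000.00, centroid at (74.50, 4.00).
top flange: A = 125 × 8 = 1000.00, centroid at (74.50, 196.00).
ΣA = 4400.00 mm², ΣAX̄ = 163400.00 mm³, ΣAȲ = 440000.00 mm³.
X̄ = 163400.00/4400.00 = 37.14 mm; Ȳ = 440000.00/4400.00 = 100.00 mm.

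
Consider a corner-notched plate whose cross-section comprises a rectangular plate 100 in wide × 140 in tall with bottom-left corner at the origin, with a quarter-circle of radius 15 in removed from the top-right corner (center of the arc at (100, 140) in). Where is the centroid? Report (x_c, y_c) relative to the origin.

x_c = 49.44 in, y_c = 69.19 in

plate: A = 100 × 140 = 14000.00, centroid at (50.00, 70.00).
removed quarter-circle: A = −¼π·15² = -176.71, centroid at (93.63, 133.63).
ΣA = 13823.29 in²
ΣAx_c = (14000.00)(50.00) + (-176.71)(93.63) = 683453.54 in³
ΣAy_c = (14000.00)(70.00) + (-176.71)(133.63) = 956384.96 in³
x_c = 683453.54 / 13823.29 = 49.44 in
y_c = 956384.96 / 13823.29 = 69.19 in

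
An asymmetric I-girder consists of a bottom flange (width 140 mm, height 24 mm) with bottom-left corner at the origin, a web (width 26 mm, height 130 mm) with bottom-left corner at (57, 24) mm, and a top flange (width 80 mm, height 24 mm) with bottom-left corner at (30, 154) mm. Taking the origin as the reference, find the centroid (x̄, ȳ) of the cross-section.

x̄ = 70.00 mm, ȳ = 76.20 mm

bottom flange: A = 140 × 24 = 3360.00, centroid at (70.00, 12.00).
web: A = 26 × 130 = 3380.00, centroid at (70.00, 89.00).
top flange: A = 80 × 24 = 1920.00, centroid at (70.00, 166.00).
ΣA = 8660.00 mm², ΣAx̄ = 606200.00 mm³, ΣAȳ = 659860.00 mm³.
x̄ = 606200.00/8660.00 = 70.00 mm; ȳ = 659860.00/8660.00 = 76.20 mm.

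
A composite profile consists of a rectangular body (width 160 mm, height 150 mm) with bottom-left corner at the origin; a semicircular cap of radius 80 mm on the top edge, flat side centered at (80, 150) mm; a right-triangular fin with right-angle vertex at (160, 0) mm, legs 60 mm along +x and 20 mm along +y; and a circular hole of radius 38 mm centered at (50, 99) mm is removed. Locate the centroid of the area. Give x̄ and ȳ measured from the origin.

Part | A | x̄ᵢ | ȳᵢ | A·x̄ᵢ | A·ȳᵢ
rectangular body | 24000.00 | 80.00 | 75.00 | 1920000.00 | 1800000.00
semicircular top | 10053.10 | 80.00 | 183.95 | 804247.72 | 1849297.81
triangular fin | 600.00 | 180.00 | 6.67 | 108000.00 | 4000.00
hole | -4536.46 | 50.00 | 99.00 | -226822.99 | -449109.52
Σ | 30116.64 |  |  | 2605424.73 | 3204188.29
x̄ = 2605424.73 / 30116.64 = 86.51 mm
ȳ = 3204188.29 / 30116.64 = 106.39 mm

x̄ = 86.51 mm, ȳ = 106.39 mm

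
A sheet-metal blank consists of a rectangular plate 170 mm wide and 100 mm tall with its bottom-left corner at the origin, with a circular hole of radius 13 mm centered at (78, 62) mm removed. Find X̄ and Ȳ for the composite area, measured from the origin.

Part | A | x̄ᵢ | ȳᵢ | A·x̄ᵢ | A·ȳᵢ
plate | 17000.00 | 85.00 | 50.00 | 1445000.00 | 850000.00
hole | -530.93 | 78.00 | 62.00 | -41412.47 | -32917.61
Σ | 16469.07 |  |  | 1403587.53 | 817082.39
X̄ = 1403587.53 / 16469.07 = 85.23 mm
Ȳ = 817082.39 / 16469.07 = 49.61 mm

X̄ = 85.23 mm, Ȳ = 49.61 mm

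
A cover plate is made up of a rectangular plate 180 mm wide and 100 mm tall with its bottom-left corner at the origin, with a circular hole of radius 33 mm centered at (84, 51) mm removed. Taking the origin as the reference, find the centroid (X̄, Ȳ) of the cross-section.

X̄ = 91.41 mm, Ȳ = 49.77 mm

Part | A | x̄ᵢ | ȳᵢ | A·x̄ᵢ | A·ȳᵢ
plate | 18000.00 | 90.00 | 50.00 | 1620000.00 | 900000.00
hole | -3421.19 | 84.00 | 51.00 | -287380.33 | -174480.91
Σ | 14578.81 |  |  | 1332619.67 | 725519.09
X̄ = 1332619.67 / 14578.81 = 91.41 mm
Ȳ = 725519.09 / 14578.81 = 49.77 mm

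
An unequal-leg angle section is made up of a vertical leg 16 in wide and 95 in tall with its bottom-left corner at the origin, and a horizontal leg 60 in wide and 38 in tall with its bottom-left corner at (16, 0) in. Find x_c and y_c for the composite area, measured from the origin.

Part | A | x̄ᵢ | ȳᵢ | A·x̄ᵢ | A·ȳᵢ
vertical leg | 1520.00 | 8.00 | 47.50 | 12160.00 | 72200.00
horizontal leg | 2280.00 | 46.00 | 19.00 | 104880.00 | 43320.00
Σ | 3800.00 |  |  | 117040.00 | 115520.00
x_c = 117040.00 / 3800.00 = 30.80 in
y_c = 115520.00 / 3800.00 = 30.40 in

x_c = 30.80 in, y_c = 30.40 in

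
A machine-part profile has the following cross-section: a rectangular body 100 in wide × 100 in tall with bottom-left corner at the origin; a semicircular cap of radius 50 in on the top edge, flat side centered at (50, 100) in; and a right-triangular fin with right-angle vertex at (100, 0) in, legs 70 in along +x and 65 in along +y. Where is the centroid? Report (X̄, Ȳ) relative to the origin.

rectangular body: A = 100 × 100 = 10000.00, centroid at (50.00, 50.00).
semicircular top: A = ½π·50² = 3926.99, centroid at (50.00, 121.22).
triangular fin: A = ½·70·65 = 2275.00, centroid at (123.33, 21.67).
ΣA = 16201.99 in²
ΣAX̄ = (10000.00)(50.00) + (3926.99)(50.00) + (2275.00)(123.33) = 976932.87 in³
ΣAȲ = (10000.00)(50.00) + (3926.99)(121.22) + (2275.00)(21.67) = 1025324.08 in³
X̄ = 976932.87 / 16201.99 = 60.30 in
Ȳ = 1025324.08 / 16201.99 = 63.28 in

X̄ = 60.30 in, Ȳ = 63.28 in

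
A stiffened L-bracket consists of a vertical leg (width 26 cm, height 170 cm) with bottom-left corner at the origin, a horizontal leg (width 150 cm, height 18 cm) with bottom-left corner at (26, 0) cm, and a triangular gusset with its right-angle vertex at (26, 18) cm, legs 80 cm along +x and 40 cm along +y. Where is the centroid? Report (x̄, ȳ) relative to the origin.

x̄ = 47.53 cm, ȳ = 51.62 cm

vertical leg: A = 26 × 170 = 4420.00, centroid at (13.00, 85.00).
horizontal leg: A = 150 × 18 = 2700.00, centroid at (101.00, 9.00).
gusset: A = ½·80·40 = 1600.00, centroid at (52.67, 31.33).
ΣA = 8720.00 cm², ΣAx̄ = 414426.67 cm³, ΣAȳ = 450133.33 cm³.
x̄ = 414426.67/8720.00 = 47.53 cm; ȳ = 450133.33/8720.00 = 51.62 cm.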